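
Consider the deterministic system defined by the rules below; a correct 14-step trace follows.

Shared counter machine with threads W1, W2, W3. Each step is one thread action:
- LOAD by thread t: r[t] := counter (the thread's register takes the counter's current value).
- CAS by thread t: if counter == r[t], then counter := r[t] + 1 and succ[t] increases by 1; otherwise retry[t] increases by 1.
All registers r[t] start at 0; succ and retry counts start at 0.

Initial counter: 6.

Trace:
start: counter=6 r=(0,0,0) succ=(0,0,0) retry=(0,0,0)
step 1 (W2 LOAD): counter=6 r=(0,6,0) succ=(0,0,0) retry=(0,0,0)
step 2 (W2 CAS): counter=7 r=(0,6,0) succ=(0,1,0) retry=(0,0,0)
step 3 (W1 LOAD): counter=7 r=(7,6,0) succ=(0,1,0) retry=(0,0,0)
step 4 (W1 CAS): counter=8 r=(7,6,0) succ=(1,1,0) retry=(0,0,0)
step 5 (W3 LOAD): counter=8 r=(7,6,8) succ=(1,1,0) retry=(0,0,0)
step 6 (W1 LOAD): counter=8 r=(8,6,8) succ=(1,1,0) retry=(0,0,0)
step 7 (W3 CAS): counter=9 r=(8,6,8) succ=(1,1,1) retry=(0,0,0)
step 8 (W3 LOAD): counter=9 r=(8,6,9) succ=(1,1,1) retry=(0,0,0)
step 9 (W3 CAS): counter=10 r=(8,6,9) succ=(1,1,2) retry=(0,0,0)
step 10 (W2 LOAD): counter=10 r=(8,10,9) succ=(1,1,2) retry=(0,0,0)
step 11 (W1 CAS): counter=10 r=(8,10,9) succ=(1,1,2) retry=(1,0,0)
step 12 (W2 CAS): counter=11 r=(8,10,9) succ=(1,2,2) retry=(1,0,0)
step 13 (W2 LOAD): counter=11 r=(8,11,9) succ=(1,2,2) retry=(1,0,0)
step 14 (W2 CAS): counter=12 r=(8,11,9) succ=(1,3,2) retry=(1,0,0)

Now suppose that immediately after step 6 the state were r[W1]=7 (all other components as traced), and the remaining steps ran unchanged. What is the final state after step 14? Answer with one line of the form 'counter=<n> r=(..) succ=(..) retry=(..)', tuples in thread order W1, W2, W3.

state after step 6 := counter=8 r=(7,6,8) succ=(1,1,0) retry=(0,0,0)
step 7 (W3 CAS): counter=9 r=(7,6,8) succ=(1,1,1) retry=(0,0,0)
step 8 (W3 LOAD): counter=9 r=(7,6,9) succ=(1,1,1) retry=(0,0,0)
step 9 (W3 CAS): counter=10 r=(7,6,9) succ=(1,1,2) retry=(0,0,0)
step 10 (W2 LOAD): counter=10 r=(7,10,9) succ=(1,1,2) retry=(0,0,0)
step 11 (W1 CAS): counter=10 r=(7,10,9) succ=(1,1,2) retry=(1,0,0)
step 12 (W2 CAS): counter=11 r=(7,10,9) succ=(1,2,2) retry=(1,0,0)
step 13 (W2 LOAD): counter=11 r=(7,11,9) succ=(1,2,2) retry=(1,0,0)
step 14 (W2 CAS): counter=12 r=(7,11,9) succ=(1,3,2) retry=(1,0,0)

counter=12 r=(7,11,9) succ=(1,3,2) retry=(1,0,0)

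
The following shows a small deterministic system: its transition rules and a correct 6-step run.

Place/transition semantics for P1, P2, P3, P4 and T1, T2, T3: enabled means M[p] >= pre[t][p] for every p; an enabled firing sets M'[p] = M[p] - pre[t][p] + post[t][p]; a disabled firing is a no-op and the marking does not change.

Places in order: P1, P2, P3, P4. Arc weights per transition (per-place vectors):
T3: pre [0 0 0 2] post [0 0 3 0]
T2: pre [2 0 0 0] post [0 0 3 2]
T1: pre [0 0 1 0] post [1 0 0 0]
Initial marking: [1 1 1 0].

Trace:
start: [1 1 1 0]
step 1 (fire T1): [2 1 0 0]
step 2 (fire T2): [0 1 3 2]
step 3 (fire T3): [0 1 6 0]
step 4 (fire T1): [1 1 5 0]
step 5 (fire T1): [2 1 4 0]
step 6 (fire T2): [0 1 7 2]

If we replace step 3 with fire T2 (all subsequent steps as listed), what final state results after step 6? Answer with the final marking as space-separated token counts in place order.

0 1 4 4

(re-executing from step 3 with the substitution; state before step 3: [0 1 3 2])
step 3 (fire T2): [0 1 3 2]
step 4 (fire T1): [1 1 2 2]
step 5 (fire T1): [2 1 1 2]
step 6 (fire T2): [0 1 4 4]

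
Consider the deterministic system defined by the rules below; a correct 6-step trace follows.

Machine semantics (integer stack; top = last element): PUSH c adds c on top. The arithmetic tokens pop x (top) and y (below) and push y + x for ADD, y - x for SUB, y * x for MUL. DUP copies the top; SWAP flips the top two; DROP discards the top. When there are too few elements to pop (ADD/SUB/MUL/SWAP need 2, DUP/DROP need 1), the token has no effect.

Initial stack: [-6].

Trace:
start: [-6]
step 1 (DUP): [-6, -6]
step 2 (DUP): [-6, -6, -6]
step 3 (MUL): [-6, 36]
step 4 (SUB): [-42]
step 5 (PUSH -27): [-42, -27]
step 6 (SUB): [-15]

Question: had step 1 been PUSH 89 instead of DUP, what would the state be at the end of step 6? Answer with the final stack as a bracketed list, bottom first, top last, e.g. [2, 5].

[-7900]

(re-executing from step 1 with the substitution; state before step 1: [-6])
step 1 (PUSH 89): [-6, 89]
step 2 (DUP): [-6, 89, 89]
step 3 (MUL): [-6, 7921]
step 4 (SUB): [-7927]
step 5 (PUSH -27): [-7927, -27]
step 6 (SUB): [-7900]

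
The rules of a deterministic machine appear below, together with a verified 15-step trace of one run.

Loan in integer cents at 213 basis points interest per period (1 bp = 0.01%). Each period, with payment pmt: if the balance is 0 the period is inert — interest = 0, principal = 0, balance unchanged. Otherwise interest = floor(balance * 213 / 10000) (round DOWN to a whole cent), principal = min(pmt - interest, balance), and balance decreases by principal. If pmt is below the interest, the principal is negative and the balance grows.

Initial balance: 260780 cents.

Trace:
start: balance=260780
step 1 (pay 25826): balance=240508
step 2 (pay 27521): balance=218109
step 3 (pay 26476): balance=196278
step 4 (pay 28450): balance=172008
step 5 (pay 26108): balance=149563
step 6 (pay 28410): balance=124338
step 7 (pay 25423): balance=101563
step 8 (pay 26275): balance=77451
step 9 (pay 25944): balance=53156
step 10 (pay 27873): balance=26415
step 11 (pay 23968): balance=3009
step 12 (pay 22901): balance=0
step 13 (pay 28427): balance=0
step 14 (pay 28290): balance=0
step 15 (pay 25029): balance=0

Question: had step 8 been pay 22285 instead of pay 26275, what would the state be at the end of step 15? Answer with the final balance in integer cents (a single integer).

0

(re-executing from step 8 with the substitution; state before step 8: balance=101563)
step 8 (pay 22285): balance=81441
step 9 (pay 25944): balance=57231
step 10 (pay 27873): balance=30577
step 11 (pay 23968): balance=7260
step 12 (pay 22901): balance=0
step 13 (pay 28427): balance=0
step 14 (pay 28290): balance=0
step 15 (pay 25029): balance=0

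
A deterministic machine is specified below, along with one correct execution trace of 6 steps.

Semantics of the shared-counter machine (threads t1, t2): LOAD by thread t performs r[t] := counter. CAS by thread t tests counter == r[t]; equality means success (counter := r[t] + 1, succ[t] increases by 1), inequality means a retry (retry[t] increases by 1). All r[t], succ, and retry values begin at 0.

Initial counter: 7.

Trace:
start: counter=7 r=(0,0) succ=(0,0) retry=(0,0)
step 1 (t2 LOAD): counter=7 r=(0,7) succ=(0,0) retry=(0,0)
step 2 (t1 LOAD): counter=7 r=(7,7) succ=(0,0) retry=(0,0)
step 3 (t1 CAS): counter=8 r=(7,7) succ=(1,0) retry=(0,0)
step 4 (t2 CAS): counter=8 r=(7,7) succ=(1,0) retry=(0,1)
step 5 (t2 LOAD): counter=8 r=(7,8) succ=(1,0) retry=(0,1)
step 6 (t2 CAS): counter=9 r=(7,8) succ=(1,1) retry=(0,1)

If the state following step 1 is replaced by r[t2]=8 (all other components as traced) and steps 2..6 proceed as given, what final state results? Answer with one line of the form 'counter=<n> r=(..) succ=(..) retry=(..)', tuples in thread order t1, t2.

state after step 1 := counter=7 r=(0,8) succ=(0,0) retry=(0,0)
step 2 (t1 LOAD): counter=7 r=(7,8) succ=(0,0) retry=(0,0)
step 3 (t1 CAS): counter=8 r=(7,8) succ=(1,0) retry=(0,0)
step 4 (t2 CAS): counter=9 r=(7,8) succ=(1,1) retry=(0,0)
step 5 (t2 LOAD): counter=9 r=(7,9) succ=(1,1) retry=(0,0)
step 6 (t2 CAS): counter=10 r=(7,9) succ=(1,2) retry=(0,0)

counter=10 r=(7,9) succ=(1,2) retry=(0,0)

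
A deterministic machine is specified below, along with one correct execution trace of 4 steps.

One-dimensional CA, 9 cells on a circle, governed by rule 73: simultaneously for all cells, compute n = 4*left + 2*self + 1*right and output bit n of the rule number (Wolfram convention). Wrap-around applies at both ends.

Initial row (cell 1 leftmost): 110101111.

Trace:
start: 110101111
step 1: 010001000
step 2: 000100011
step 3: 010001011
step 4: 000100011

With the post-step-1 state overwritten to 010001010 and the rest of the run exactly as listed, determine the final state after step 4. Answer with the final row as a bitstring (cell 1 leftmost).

010101000

state after step 1 := 010001010
step 2: 000100000
step 3: 110001111
step 4: 010101000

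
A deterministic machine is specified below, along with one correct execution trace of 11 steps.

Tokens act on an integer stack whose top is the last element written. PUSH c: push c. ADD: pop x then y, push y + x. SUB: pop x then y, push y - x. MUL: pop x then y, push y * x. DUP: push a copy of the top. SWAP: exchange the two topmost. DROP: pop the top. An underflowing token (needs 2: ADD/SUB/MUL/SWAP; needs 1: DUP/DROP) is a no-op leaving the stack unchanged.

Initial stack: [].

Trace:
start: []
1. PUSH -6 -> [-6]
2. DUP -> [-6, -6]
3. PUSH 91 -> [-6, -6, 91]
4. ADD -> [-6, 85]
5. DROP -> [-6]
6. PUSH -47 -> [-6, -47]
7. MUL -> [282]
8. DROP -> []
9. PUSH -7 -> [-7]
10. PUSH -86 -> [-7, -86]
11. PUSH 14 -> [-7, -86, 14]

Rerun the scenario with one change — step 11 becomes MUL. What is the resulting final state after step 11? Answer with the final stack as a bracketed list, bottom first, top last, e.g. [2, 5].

[602]

(re-executing from step 11 with the substitution; state before step 11: [-7, -86])
11. MUL -> [602]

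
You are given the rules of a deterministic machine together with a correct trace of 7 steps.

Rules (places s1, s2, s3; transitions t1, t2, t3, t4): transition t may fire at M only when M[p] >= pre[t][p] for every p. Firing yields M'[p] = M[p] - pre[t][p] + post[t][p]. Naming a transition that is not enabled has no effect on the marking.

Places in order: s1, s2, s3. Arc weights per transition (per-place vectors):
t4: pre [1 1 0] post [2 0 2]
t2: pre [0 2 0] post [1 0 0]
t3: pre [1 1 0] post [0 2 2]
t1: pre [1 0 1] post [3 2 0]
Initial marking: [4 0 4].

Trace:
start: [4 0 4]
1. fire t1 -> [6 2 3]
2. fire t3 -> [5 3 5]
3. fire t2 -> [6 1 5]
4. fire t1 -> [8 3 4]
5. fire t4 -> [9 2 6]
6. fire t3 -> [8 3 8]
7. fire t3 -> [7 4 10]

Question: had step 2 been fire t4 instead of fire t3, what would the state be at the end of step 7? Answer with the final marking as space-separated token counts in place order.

(re-executing from step 2 with the substitution; state before step 2: [6 2 3])
2. fire t4 -> [7 1 5]
3. fire t2 -> [7 1 5]
4. fire t1 -> [9 3 4]
5. fire t4 -> [10 2 6]
6. fire t3 -> [9 3 8]
7. fire t3 -> [8 4 10]

8 4 10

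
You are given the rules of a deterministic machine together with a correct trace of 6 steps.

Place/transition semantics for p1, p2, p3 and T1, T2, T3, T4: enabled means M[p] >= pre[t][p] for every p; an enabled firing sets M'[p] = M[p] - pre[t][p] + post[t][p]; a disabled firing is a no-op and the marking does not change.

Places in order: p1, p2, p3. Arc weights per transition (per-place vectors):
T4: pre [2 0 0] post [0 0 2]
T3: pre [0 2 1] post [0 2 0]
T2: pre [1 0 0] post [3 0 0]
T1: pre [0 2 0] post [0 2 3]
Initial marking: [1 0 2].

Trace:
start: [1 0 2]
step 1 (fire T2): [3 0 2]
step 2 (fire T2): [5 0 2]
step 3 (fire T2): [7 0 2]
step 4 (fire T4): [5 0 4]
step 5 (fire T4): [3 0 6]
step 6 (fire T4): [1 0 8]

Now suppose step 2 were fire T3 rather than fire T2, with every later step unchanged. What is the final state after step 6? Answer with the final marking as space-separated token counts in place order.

1 0 6

(re-executing from step 2 with the substitution; state before step 2: [3 0 2])
step 2 (fire T3): [3 0 2]
step 3 (fire T2): [5 0 2]
step 4 (fire T4): [3 0 4]
step 5 (fire T4): [1 0 6]
step 6 (fire T4): [1 0 6]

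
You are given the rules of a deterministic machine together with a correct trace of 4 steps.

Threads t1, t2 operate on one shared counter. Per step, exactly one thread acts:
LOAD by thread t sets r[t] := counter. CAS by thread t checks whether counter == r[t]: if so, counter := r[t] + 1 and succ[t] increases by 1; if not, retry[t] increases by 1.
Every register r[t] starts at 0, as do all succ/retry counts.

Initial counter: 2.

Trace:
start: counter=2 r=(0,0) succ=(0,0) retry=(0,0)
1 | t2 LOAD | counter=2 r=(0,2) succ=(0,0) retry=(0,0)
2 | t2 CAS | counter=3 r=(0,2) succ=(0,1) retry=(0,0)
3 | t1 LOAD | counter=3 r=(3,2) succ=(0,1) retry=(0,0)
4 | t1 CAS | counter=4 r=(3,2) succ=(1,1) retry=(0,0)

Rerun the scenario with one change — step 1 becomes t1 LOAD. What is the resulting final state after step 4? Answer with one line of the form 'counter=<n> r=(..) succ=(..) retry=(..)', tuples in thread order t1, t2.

counter=3 r=(2,0) succ=(1,0) retry=(0,1)

(re-executing from step 1 with the substitution; state before step 1: counter=2 r=(0,0) succ=(0,0) retry=(0,0))
1 | t1 LOAD | counter=2 r=(2,0) succ=(0,0) retry=(0,0)
2 | t2 CAS | counter=2 r=(2,0) succ=(0,0) retry=(0,1)
3 | t1 LOAD | counter=2 r=(2,0) succ=(0,0) retry=(0,1)
4 | t1 CAS | counter=3 r=(2,0) succ=(1,0) retry=(0,1)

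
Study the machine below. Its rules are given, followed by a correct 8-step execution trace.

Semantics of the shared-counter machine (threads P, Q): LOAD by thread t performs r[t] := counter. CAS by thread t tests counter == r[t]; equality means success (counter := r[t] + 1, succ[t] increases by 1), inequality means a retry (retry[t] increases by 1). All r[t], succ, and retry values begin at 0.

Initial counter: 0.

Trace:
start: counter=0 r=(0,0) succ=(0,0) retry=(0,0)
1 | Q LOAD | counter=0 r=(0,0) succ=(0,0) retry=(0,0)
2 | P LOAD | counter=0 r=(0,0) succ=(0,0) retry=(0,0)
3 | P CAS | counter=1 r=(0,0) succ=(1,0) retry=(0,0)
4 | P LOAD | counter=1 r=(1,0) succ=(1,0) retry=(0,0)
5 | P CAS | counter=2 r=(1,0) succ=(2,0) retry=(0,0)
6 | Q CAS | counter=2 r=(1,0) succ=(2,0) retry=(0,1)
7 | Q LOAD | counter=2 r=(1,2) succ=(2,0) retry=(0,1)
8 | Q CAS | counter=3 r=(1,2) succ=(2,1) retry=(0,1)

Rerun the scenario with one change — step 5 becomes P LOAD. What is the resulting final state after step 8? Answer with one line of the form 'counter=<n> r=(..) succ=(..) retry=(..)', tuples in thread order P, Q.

(re-executing from step 5 with the substitution; state before step 5: counter=1 r=(1,0) succ=(1,0) retry=(0,0))
5 | P LOAD | counter=1 r=(1,0) succ=(1,0) retry=(0,0)
6 | Q CAS | counter=1 r=(1,0) succ=(1,0) retry=(0,1)
7 | Q LOAD | counter=1 r=(1,1) succ=(1,0) retry=(0,1)
8 | Q CAS | counter=2 r=(1,1) succ=(1,1) retry=(0,1)

counter=2 r=(1,1) succ=(1,1) retry=(0,1)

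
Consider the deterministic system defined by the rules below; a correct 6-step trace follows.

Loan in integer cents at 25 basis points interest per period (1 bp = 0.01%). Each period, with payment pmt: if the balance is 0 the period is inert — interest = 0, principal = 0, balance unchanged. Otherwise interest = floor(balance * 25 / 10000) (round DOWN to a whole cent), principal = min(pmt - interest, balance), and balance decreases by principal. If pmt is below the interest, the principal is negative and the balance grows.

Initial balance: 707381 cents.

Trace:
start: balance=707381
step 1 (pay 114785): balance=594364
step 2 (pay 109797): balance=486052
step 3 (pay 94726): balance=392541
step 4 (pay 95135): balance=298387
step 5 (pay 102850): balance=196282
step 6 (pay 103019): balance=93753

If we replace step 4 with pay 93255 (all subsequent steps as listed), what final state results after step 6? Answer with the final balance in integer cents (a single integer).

95643

(re-executing from step 4 with the substitution; state before step 4: balance=392541)
step 4 (pay 93255): balance=300267
step 5 (pay 102850): balance=198167
step 6 (pay 103019): balance=95643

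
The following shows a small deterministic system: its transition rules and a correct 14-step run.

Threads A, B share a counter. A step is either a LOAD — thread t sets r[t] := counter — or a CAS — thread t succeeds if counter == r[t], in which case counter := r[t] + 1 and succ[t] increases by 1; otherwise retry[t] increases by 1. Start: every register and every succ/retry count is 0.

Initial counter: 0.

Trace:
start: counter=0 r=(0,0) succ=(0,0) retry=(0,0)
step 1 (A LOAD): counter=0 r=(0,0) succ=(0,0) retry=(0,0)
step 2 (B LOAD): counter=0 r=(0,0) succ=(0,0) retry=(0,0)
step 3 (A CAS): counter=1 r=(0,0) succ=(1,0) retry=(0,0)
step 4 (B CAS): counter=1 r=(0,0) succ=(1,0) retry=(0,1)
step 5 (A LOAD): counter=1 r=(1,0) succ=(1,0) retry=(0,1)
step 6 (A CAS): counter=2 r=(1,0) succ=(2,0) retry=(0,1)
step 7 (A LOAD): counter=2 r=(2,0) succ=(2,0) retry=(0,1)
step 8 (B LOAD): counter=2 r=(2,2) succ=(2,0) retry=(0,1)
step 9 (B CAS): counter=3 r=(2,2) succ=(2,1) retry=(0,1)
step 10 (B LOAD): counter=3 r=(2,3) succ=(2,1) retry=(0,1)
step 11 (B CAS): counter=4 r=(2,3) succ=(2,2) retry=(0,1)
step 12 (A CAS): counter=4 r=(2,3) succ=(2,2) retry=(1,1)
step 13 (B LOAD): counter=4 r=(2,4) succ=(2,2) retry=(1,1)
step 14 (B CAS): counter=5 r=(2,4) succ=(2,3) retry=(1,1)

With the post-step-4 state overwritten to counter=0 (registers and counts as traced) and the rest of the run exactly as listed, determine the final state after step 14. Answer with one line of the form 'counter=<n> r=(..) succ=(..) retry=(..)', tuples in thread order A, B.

counter=4 r=(1,3) succ=(2,3) retry=(1,1)

state after step 4 := counter=0 r=(0,0) succ=(1,0) retry=(0,1)
step 5 (A LOAD): counter=0 r=(0,0) succ=(1,0) retry=(0,1)
step 6 (A CAS): counter=1 r=(0,0) succ=(2,0) retry=(0,1)
step 7 (A LOAD): counter=1 r=(1,0) succ=(2,0) retry=(0,1)
step 8 (B LOAD): counter=1 r=(1,1) succ=(2,0) retry=(0,1)
step 9 (B CAS): counter=2 r=(1,1) succ=(2,1) retry=(0,1)
step 10 (B LOAD): counter=2 r=(1,2) succ=(2,1) retry=(0,1)
step 11 (B CAS): counter=3 r=(1,2) succ=(2,2) retry=(0,1)
step 12 (A CAS): counter=3 r=(1,2) succ=(2,2) retry=(1,1)
step 13 (B LOAD): counter=3 r=(1,3) succ=(2,2) retry=(1,1)
step 14 (B CAS): counter=4 r=(1,3) succ=(2,3) retry=(1,1)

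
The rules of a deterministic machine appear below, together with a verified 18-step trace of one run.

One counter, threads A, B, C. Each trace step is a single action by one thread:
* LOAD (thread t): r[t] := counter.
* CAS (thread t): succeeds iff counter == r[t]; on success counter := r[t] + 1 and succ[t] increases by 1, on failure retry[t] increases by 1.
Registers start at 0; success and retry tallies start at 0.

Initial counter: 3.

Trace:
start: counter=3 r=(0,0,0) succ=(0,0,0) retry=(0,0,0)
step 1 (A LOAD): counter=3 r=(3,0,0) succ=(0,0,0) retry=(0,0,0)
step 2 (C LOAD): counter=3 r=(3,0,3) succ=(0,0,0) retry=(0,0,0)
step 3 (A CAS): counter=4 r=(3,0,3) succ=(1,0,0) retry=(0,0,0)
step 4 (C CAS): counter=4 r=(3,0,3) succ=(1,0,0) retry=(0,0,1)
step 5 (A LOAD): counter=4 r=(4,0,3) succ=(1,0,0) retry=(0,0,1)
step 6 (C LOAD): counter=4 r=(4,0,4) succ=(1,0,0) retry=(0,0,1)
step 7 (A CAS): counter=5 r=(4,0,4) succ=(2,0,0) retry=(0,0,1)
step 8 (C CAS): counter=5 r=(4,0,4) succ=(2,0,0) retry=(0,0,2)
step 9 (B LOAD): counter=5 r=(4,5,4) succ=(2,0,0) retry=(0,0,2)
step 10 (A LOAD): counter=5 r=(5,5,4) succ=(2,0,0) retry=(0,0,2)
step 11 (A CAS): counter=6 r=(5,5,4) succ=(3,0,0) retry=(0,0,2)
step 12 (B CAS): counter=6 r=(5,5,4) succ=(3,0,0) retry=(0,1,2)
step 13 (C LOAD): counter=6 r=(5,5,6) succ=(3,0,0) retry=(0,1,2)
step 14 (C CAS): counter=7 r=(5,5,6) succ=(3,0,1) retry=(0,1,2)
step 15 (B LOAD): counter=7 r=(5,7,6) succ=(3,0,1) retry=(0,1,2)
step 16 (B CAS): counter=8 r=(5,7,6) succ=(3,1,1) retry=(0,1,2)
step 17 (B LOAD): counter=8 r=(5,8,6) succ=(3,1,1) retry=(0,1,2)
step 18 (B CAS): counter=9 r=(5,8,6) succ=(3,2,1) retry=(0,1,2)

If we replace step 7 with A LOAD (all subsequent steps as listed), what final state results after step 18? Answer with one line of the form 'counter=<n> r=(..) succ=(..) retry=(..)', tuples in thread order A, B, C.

(re-executing from step 7 with the substitution; state before step 7: counter=4 r=(4,0,4) succ=(1,0,0) retry=(0,0,1))
step 7 (A LOAD): counter=4 r=(4,0,4) succ=(1,0,0) retry=(0,0,1)
step 8 (C CAS): counter=5 r=(4,0,4) succ=(1,0,1) retry=(0,0,1)
step 9 (B LOAD): counter=5 r=(4,5,4) succ=(1,0,1) retry=(0,0,1)
step 10 (A LOAD): counter=5 r=(5,5,4) succ=(1,0,1) retry=(0,0,1)
step 11 (A CAS): counter=6 r=(5,5,4) succ=(2,0,1) retry=(0,0,1)
step 12 (B CAS): counter=6 r=(5,5,4) succ=(2,0,1) retry=(0,1,1)
step 13 (C LOAD): counter=6 r=(5,5,6) succ=(2,0,1) retry=(0,1,1)
step 14 (C CAS): counter=7 r=(5,5,6) succ=(2,0,2) retry=(0,1,1)
step 15 (B LOAD): counter=7 r=(5,7,6) succ=(2,0,2) retry=(0,1,1)
step 16 (B CAS): counter=8 r=(5,7,6) succ=(2,1,2) retry=(0,1,1)
step 17 (B LOAD): counter=8 r=(5,8,6) succ=(2,1,2) retry=(0,1,1)
step 18 (B CAS): counter=9 r=(5,8,6) succ=(2,2,2) retry=(0,1,1)

counter=9 r=(5,8,6) succ=(2,2,2) retry=(0,1,1)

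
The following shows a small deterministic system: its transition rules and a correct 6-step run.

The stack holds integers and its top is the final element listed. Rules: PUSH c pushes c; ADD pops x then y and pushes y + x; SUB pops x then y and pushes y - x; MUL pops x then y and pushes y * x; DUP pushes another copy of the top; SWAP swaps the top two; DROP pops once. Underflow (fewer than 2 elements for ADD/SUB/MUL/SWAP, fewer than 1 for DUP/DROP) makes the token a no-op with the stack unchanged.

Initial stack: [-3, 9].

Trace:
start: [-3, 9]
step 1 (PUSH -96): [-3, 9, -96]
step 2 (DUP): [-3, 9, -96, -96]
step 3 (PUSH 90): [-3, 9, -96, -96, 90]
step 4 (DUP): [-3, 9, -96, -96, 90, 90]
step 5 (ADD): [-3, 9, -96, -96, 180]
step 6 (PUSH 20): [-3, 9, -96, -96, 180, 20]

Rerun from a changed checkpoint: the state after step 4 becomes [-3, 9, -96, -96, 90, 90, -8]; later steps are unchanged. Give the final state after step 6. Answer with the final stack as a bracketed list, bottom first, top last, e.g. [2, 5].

state after step 4 := [-3, 9, -96, -96, 90, 90, -8]
step 5 (ADD): [-3, 9, -96, -96, 90, 82]
step 6 (PUSH 20): [-3, 9, -96, -96, 90, 82, 20]

[-3, 9, -96, -96, 90, 82, 20]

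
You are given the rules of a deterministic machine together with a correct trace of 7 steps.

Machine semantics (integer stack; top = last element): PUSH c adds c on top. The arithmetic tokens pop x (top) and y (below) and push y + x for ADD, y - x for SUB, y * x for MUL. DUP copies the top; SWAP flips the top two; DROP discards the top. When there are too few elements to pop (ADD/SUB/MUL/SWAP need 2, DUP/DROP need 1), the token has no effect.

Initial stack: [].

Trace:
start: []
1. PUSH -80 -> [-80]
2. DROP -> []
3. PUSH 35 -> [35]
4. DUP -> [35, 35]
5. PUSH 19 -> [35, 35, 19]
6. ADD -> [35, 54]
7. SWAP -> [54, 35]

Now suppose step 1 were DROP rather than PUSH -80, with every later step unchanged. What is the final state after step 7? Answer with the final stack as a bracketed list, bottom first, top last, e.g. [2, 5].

[54, 35]

(re-executing from step 1 with the substitution; state before step 1: [])
1. DROP -> []
2. DROP -> []
3. PUSH 35 -> [35]
4. DUP -> [35, 35]
5. PUSH 19 -> [35, 35, 19]
6. ADD -> [35, 54]
7. SWAP -> [54, 35]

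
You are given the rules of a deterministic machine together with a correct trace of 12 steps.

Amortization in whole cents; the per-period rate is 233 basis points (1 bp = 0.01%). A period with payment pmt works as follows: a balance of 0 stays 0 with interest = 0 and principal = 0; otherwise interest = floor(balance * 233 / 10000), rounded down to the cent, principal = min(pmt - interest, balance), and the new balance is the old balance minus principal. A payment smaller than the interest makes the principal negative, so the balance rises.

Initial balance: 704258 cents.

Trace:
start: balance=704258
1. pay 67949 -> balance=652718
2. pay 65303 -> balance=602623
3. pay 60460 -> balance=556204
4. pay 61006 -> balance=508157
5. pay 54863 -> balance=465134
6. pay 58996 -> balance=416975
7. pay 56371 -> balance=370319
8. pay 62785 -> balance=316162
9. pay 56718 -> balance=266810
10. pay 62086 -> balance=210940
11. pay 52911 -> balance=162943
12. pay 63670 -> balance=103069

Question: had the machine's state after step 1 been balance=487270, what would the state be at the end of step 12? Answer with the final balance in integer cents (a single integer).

state after step 1 := balance=487270
2. pay 65303 -> balance=433320
3. pay 60460 -> balance=382956
4. pay 61006 -> balance=330872
5. pay 54863 -> balance=283718
6. pay 58996 -> balance=231332
7. pay 56371 -> balance=180351
8. pay 62785 -> balance=121768
9. pay 56718 -> balance=67887
10. pay 62086 -> balance=7382
11. pay 52911 -> balance=0
12. pay 63670 -> balance=0

0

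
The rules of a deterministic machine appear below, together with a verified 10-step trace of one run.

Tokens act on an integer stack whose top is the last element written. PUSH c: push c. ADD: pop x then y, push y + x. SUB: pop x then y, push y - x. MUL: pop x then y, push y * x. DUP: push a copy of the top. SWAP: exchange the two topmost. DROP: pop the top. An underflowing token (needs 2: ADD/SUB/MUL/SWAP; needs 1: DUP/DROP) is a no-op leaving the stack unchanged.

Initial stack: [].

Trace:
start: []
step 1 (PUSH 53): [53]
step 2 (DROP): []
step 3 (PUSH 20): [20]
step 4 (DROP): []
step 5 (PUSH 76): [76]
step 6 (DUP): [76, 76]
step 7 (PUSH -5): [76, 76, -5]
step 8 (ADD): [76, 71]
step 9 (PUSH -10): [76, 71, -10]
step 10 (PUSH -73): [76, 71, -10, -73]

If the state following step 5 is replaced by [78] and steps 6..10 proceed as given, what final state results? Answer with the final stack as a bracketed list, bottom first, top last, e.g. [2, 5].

[78, 73, -10, -73]

state after step 5 := [78]
step 6 (DUP): [78, 78]
step 7 (PUSH -5): [78, 78, -5]
step 8 (ADD): [78, 73]
step 9 (PUSH -10): [78, 73, -10]
step 10 (PUSH -73): [78, 73, -10, -73]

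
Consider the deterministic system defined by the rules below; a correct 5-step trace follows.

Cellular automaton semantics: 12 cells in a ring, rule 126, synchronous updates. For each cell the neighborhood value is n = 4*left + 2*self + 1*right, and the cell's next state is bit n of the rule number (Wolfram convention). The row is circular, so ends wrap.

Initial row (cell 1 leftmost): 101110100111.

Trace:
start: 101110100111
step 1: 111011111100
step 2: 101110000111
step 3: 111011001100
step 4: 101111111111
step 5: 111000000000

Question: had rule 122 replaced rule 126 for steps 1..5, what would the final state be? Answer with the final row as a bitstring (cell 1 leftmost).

111111111100

(re-executing steps 1..5 under rule 122; state before step 1: 101110100111)
step 1: 111011011100
step 2: 101111110111
step 3: 111000011100
step 4: 101100110111
step 5: 111111111100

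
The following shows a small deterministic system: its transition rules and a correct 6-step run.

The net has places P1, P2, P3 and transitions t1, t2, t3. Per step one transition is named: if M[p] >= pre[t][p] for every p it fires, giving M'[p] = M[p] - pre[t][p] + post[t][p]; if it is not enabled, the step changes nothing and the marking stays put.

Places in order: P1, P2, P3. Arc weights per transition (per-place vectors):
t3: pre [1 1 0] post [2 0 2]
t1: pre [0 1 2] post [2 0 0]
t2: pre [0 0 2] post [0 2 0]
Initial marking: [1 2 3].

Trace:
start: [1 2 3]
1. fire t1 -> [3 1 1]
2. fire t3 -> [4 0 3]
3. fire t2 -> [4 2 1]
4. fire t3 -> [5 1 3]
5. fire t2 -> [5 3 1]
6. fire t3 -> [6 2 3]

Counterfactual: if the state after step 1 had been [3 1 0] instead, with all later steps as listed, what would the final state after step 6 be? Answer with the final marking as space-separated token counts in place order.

state after step 1 := [3 1 0]
2. fire t3 -> [4 0 2]
3. fire t2 -> [4 2 0]
4. fire t3 -> [5 1 2]
5. fire t2 -> [5 3 0]
6. fire t3 -> [6 2 2]

6 2 2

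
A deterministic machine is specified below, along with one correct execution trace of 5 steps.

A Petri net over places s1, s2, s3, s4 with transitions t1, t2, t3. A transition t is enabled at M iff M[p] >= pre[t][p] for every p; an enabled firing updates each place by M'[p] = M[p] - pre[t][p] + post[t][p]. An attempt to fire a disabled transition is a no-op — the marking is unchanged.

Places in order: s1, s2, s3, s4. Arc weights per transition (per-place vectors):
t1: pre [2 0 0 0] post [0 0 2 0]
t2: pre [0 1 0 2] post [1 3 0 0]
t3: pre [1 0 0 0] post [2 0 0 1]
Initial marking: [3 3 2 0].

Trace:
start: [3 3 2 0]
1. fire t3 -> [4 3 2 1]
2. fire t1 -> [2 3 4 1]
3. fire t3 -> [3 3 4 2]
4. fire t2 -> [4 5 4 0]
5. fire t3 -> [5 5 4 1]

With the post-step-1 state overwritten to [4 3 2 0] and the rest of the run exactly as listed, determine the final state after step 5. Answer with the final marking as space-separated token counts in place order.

4 3 4 2

state after step 1 := [4 3 2 0]
2. fire t1 -> [2 3 4 0]
3. fire t3 -> [3 3 4 1]
4. fire t2 -> [3 3 4 1]
5. fire t3 -> [4 3 4 2]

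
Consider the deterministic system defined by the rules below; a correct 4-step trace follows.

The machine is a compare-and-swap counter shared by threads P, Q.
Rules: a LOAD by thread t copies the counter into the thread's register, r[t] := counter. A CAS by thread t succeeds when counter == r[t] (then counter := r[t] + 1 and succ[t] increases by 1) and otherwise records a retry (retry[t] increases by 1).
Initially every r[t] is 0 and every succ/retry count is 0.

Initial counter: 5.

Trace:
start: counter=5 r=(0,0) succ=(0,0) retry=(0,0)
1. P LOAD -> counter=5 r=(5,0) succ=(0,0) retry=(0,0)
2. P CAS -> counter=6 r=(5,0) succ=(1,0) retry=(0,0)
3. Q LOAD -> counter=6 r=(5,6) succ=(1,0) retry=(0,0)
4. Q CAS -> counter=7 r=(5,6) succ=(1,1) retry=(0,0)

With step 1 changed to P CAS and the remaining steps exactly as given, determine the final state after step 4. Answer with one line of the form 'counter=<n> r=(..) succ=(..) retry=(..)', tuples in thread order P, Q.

(re-executing from step 1 with the substitution; state before step 1: counter=5 r=(0,0) succ=(0,0) retry=(0,0))
1. P CAS -> counter=5 r=(0,0) succ=(0,0) retry=(1,0)
2. P CAS -> counter=5 r=(0,0) succ=(0,0) retry=(2,0)
3. Q LOAD -> counter=5 r=(0,5) succ=(0,0) retry=(2,0)
4. Q CAS -> counter=6 r=(0,5) succ=(0,1) retry=(2,0)

counter=6 r=(0,5) succ=(0,1) retry=(2,0)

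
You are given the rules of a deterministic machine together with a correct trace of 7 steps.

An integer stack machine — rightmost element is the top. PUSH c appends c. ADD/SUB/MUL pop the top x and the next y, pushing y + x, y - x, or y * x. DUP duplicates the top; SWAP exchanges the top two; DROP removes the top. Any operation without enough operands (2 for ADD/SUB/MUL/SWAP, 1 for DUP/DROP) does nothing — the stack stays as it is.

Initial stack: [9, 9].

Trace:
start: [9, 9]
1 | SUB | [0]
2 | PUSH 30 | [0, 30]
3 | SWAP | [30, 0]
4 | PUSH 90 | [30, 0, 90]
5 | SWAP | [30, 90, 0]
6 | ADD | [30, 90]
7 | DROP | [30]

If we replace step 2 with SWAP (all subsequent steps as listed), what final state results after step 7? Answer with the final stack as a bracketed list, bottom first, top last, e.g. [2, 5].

[]

(re-executing from step 2 with the substitution; state before step 2: [0])
2 | SWAP | [0]
3 | SWAP | [0]
4 | PUSH 90 | [0, 90]
5 | SWAP | [90, 0]
6 | ADD | [90]
7 | DROP | []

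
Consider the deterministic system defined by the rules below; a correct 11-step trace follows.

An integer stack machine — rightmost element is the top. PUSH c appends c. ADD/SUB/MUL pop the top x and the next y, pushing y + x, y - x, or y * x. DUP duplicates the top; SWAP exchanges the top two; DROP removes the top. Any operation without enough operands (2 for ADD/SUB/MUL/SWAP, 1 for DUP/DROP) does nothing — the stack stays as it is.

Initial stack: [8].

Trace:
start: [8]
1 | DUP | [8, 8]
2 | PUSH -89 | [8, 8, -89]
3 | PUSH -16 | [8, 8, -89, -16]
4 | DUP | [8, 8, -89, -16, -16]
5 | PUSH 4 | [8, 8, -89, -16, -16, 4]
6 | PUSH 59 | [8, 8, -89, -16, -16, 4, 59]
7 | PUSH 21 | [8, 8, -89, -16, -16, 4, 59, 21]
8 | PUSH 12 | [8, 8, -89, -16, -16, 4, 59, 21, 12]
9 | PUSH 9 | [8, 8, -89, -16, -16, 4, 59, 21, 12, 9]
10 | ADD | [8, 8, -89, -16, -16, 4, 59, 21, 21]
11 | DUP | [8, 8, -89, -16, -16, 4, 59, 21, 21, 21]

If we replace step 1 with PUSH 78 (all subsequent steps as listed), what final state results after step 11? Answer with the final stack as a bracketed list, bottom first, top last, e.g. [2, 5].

(re-executing from step 1 with the substitution; state before step 1: [8])
1 | PUSH 78 | [8, 78]
2 | PUSH -89 | [8, 78, -89]
3 | PUSH -16 | [8, 78, -89, -16]
4 | DUP | [8, 78, -89, -16, -16]
5 | PUSH 4 | [8, 78, -89, -16, -16, 4]
6 | PUSH 59 | [8, 78, -89, -16, -16, 4, 59]
7 | PUSH 21 | [8, 78, -89, -16, -16, 4, 59, 21]
8 | PUSH 12 | [8, 78, -89, -16, -16, 4, 59, 21, 12]
9 | PUSH 9 | [8, 78, -89, -16, -16, 4, 59, 21, 12, 9]
10 | ADD | [8, 78, -89, -16, -16, 4, 59, 21, 21]
11 | DUP | [8, 78, -89, -16, -16, 4, 59, 21, 21, 21]

[8, 78, -89, -16, -16, 4, 59, 21, 21, 21]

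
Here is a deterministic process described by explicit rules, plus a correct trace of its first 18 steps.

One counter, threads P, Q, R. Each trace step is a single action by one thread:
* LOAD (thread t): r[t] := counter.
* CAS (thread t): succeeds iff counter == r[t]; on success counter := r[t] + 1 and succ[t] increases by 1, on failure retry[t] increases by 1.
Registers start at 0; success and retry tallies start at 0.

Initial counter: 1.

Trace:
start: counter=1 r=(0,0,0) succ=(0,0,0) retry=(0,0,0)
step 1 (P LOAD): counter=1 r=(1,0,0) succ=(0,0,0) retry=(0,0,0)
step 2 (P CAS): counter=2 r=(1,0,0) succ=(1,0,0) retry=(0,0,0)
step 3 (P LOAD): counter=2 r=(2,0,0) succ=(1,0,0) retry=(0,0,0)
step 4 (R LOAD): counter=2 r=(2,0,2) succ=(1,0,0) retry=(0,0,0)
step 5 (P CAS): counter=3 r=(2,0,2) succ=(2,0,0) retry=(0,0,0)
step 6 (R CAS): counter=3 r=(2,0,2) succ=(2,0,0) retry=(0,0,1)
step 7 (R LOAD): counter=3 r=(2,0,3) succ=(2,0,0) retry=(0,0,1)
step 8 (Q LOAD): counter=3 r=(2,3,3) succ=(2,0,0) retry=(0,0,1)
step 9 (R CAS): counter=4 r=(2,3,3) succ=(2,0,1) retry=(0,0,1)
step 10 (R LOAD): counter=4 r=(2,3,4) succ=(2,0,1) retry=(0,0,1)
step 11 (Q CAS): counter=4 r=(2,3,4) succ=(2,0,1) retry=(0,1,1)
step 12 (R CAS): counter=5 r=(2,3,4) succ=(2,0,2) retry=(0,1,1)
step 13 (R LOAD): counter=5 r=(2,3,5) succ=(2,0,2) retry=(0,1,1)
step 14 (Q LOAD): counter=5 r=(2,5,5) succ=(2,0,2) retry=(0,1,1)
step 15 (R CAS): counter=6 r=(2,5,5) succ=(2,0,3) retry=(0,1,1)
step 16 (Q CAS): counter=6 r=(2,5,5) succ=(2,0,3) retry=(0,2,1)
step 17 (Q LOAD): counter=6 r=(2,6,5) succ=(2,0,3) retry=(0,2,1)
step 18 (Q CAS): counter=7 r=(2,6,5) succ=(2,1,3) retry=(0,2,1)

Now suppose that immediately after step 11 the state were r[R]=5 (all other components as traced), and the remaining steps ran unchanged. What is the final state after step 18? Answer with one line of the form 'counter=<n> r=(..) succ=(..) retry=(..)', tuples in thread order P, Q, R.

counter=6 r=(2,5,4) succ=(2,1,2) retry=(0,2,2)

state after step 11 := counter=4 r=(2,3,5) succ=(2,0,1) retry=(0,1,1)
step 12 (R CAS): counter=4 r=(2,3,5) succ=(2,0,1) retry=(0,1,2)
step 13 (R LOAD): counter=4 r=(2,3,4) succ=(2,0,1) retry=(0,1,2)
step 14 (Q LOAD): counter=4 r=(2,4,4) succ=(2,0,1) retry=(0,1,2)
step 15 (R CAS): counter=5 r=(2,4,4) succ=(2,0,2) retry=(0,1,2)
step 16 (Q CAS): counter=5 r=(2,4,4) succ=(2,0,2) retry=(0,2,2)
step 17 (Q LOAD): counter=5 r=(2,5,4) succ=(2,0,2) retry=(0,2,2)
step 18 (Q CAS): counter=6 r=(2,5,4) succ=(2,1,2) retry=(0,2,2)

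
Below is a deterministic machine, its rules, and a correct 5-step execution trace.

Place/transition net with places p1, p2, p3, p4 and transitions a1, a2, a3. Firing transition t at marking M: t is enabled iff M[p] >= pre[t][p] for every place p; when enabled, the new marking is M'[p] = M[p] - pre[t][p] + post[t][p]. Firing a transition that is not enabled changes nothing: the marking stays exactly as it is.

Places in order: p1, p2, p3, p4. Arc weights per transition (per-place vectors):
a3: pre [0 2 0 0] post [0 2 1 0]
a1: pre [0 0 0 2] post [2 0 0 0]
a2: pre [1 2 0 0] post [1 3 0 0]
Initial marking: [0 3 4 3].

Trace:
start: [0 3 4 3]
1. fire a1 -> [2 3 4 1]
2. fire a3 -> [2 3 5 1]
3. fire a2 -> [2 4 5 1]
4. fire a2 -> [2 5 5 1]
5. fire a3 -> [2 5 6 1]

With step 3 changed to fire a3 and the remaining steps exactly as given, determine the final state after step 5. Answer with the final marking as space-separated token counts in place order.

2 4 7 1

(re-executing from step 3 with the substitution; state before step 3: [2 3 5 1])
3. fire a3 -> [2 3 6 1]
4. fire a2 -> [2 4 6 1]
5. fire a3 -> [2 4 7 1]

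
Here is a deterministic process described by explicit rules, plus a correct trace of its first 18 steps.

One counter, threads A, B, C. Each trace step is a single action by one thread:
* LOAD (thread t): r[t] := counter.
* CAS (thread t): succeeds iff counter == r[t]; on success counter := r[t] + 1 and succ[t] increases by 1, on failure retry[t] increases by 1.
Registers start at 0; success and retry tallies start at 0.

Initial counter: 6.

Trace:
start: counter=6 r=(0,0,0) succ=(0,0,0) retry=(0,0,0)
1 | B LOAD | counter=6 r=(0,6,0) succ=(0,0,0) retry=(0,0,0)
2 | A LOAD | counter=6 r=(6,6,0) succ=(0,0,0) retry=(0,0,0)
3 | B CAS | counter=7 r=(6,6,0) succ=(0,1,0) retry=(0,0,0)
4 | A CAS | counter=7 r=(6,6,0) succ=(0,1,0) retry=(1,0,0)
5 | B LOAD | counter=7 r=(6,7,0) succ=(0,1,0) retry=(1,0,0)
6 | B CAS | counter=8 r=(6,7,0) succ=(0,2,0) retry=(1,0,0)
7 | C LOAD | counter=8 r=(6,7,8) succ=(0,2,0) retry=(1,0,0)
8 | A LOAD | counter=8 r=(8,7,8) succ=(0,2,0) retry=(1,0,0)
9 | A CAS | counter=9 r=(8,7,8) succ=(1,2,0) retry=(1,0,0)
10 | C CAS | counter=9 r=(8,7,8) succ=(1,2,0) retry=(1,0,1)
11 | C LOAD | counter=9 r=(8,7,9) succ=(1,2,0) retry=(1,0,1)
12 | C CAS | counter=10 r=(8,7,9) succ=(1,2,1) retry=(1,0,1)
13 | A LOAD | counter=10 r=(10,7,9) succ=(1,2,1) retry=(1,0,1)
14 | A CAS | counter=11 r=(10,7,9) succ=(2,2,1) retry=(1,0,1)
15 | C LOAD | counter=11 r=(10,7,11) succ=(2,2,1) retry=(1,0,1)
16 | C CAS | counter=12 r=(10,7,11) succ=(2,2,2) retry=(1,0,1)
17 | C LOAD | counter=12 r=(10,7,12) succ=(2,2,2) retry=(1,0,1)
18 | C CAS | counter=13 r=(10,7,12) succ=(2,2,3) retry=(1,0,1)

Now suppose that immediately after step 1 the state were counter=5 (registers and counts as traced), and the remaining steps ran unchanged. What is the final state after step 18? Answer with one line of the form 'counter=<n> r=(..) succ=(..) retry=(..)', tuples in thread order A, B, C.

counter=12 r=(9,6,11) succ=(3,1,3) retry=(0,1,1)

state after step 1 := counter=5 r=(0,6,0) succ=(0,0,0) retry=(0,0,0)
2 | A LOAD | counter=5 r=(5,6,0) succ=(0,0,0) retry=(0,0,0)
3 | B CAS | counter=5 r=(5,6,0) succ=(0,0,0) retry=(0,1,0)
4 | A CAS | counter=6 r=(5,6,0) succ=(1,0,0) retry=(0,1,0)
5 | B LOAD | counter=6 r=(5,6,0) succ=(1,0,0) retry=(0,1,0)
6 | B CAS | counter=7 r=(5,6,0) succ=(1,1,0) retry=(0,1,0)
7 | C LOAD | counter=7 r=(5,6,7) succ=(1,1,0) retry=(0,1,0)
8 | A LOAD | counter=7 r=(7,6,7) succ=(1,1,0) retry=(0,1,0)
9 | A CAS | counter=8 r=(7,6,7) succ=(2,1,0) retry=(0,1,0)
10 | C CAS | counter=8 r=(7,6,7) succ=(2,1,0) retry=(0,1,1)
11 | C LOAD | counter=8 r=(7,6,8) succ=(2,1,0) retry=(0,1,1)
12 | C CAS | counter=9 r=(7,6,8) succ=(2,1,1) retry=(0,1,1)
13 | A LOAD | counter=9 r=(9,6,8) succ=(2,1,1) retry=(0,1,1)
14 | A CAS | counter=10 r=(9,6,8) succ=(3,1,1) retry=(0,1,1)
15 | C LOAD | counter=10 r=(9,6,10) succ=(3,1,1) retry=(0,1,1)
16 | C CAS | counter=11 r=(9,6,10) succ=(3,1,2) retry=(0,1,1)
17 | C LOAD | counter=11 r=(9,6,11) succ=(3,1,2) retry=(0,1,1)
18 | C CAS | counter=12 r=(9,6,11) succ=(3,1,3) retry=(0,1,1)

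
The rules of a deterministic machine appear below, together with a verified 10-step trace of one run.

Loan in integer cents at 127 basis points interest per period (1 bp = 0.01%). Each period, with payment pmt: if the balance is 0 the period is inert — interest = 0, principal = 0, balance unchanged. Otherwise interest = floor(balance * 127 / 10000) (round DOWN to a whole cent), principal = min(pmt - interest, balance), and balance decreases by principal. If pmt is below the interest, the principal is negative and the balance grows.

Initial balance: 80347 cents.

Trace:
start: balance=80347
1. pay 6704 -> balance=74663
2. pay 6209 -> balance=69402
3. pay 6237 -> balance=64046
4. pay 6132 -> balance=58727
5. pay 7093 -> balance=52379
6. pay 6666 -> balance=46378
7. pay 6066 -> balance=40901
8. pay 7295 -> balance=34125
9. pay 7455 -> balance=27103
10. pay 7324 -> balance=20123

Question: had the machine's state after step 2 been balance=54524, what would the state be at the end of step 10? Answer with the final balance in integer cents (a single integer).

state after step 2 := balance=54524
3. pay 6237 -> balance=48979
4. pay 6132 -> balance=43469
5. pay 7093 -> balance=36928
6. pay 6666 -> balance=30730
7. pay 6066 -> balance=25054
8. pay 7295 -> balance=18077
9. pay 7455 -> balance=10851
10. pay 7324 -> balance=3664

3664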